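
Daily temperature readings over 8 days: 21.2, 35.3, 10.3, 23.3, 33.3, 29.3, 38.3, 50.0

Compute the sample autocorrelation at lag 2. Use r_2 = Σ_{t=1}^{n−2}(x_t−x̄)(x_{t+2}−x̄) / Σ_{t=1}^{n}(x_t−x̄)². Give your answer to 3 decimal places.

0.092

Mean x̄ = (21.2 + 35.3 + 10.3 + 23.3 + 33.3 + 29.3 + 38.3 + 50.0)/8 = 30.1250
Σ(x_t−x̄)(x_{t+2}−x̄) = (176.9381) + (-35.3194) + (-62.9444) + (5.6306) + (25.9556) + (-16.3969) = 93.8638
Denominator Σ(x_t−x̄)² = 1018.6550
r_2 = 93.8638 / 1018.6550 = 0.092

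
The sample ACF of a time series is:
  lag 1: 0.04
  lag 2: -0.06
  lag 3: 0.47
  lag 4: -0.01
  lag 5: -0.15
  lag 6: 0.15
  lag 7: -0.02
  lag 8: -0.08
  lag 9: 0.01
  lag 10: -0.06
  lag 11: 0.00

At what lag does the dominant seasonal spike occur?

3

The largest autocorrelation is r_3 = 0.47, with a weaker echo at lag 6 (0.15); the remaining lags stay at or below 0.04.
The dominant spike at lag 3 indicates a seasonal period of 3.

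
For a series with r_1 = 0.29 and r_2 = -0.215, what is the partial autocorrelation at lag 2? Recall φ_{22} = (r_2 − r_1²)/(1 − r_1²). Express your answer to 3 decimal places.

-0.327

φ_{22} = (r_2 − r_1²) / (1 − r_1²)
r_1² = (0.29)² = 0.0841
Numerator = -0.215 − 0.0841 = -0.2991; denominator = 1 − 0.0841 = 0.9159
φ_{22} = -0.2991 / 0.9159 = -0.327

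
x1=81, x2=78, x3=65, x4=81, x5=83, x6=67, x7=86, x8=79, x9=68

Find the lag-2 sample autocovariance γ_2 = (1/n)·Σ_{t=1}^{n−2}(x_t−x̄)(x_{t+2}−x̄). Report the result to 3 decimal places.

Mean x̄ = (81 + 78 + 65 + 81 + 83 + 67 + 86 + 79 + 68)/9 = 76.4444
Σ_{t=1}^{7}(x_t−x̄)(x_{t+2}−x̄) = -205.2840
γ_2 = -205.2840 / 9 = -22.809

-22.809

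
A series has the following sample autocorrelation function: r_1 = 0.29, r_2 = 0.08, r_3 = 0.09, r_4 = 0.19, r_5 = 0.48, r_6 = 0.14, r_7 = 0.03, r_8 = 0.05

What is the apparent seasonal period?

The largest autocorrelation is r_5 = 0.48; the remaining lags stay at or below 0.29. The elevated value at lag 1 (0.29), dropping to 0.08 at lag 2, reflects decaying short-term dependence rather than seasonality.
The dominant spike at lag 5 indicates a seasonal period of 5.

5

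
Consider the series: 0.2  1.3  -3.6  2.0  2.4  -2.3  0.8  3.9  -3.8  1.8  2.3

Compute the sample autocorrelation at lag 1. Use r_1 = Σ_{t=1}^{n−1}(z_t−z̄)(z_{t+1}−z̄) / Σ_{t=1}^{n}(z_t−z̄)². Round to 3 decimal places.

Mean z̄ = (0.2 + 1.3 − 3.6 + 2.0 + 2.4 − 2.3 + 0.8 + 3.9 − 3.8 + 1.8 + 2.3)/11 = 0.4545
Numerator Σ_{t=1}^{10}(z_t−z̄)(z_{t+1}−z̄) = -29.9230
Denominator Σ(z_t−z̄)² = 66.2873
r_1 = -29.9230 / 66.2873 = -0.451

-0.451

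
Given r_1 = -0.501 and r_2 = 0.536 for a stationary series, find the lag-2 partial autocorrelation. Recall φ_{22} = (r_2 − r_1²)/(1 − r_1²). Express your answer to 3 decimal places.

φ_{22} = (r_2 − r_1²) / (1 − r_1²)
r_1² = (-0.501)² = 0.251001
Numerator = 0.536 − 0.2510 = 0.2850; denominator = 1 − 0.2510 = 0.7490
φ_{22} = 0.2850 / 0.7490 = 0.381

0.381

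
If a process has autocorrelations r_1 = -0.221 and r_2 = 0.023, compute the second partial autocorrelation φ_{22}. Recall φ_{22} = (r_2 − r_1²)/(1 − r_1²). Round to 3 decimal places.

-0.027

φ_{22} = (r_2 − r_1²) / (1 − r_1²)
r_1² = (-0.221)² = 0.048841
Numerator = 0.023 − 0.0488 = -0.0258; denominator = 1 − 0.0488 = 0.9512
φ_{22} = -0.0258 / 0.9512 = -0.027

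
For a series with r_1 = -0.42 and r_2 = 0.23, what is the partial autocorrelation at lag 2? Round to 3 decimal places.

0.065

φ_{22} = (r_2 − r_1²) / (1 − r_1²)
r_1² = (-0.42)² = 0.1764
Numerator = 0.23 − 0.1764 = 0.0536; denominator = 1 − 0.1764 = 0.8236
φ_{22} = 0.0536 / 0.8236 = 0.065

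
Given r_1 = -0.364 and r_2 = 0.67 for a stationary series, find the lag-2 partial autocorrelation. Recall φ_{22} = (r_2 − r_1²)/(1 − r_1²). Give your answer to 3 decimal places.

0.620

φ_{22} = (r_2 − r_1²) / (1 − r_1²)
r_1² = (-0.364)² = 0.132496
Numerator = 0.67 − 0.1325 = 0.5375; denominator = 1 − 0.1325 = 0.8675
φ_{22} = 0.5375 / 0.8675 = 0.620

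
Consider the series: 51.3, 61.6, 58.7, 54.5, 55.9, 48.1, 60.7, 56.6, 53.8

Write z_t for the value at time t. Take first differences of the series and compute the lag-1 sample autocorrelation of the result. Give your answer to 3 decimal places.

-0.454

First differences Δz: 10.3, -2.9, -4.2, 1.4, -7.8, 12.6, -4.1, -2.8
Mean of differences = 0.3125
Numerator Σ(Δz_t−Δz̄)(Δz_{t+1}−Δz̄) = -171.4852
Denominator Σ(Δz_t−Δz̄)² = 377.5688
r_1(Δz) = -171.4852 / 377.5688 = -0.454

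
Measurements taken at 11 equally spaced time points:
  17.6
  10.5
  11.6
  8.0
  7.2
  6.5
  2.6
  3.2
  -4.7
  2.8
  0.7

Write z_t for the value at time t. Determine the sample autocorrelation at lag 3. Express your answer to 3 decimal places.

0.114

Mean z̄ = (17.6 + 10.5 + 11.6 + 8.0 + 7.2 + 6.5 + 2.6 + 3.2 − 4.7 + 2.8 + 0.7)/11 = 6.0000
Numerator Σ_{t=1}^{8}(z_t−z̄)(z_{t+3}−z̄) = 41.6100
Denominator Σ(z_t−z̄)² = 364.0800
r_3 = 41.6100 / 364.0800 = 0.114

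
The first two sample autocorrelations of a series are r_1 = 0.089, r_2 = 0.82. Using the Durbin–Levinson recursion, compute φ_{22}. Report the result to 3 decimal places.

0.819

φ_{22} = (r_2 − r_1²) / (1 − r_1²)
r_1² = (0.089)² = 0.007921
Numerator = 0.82 − 0.0079 = 0.8121; denominator = 1 − 0.0079 = 0.9921
φ_{22} = 0.8121 / 0.9921 = 0.819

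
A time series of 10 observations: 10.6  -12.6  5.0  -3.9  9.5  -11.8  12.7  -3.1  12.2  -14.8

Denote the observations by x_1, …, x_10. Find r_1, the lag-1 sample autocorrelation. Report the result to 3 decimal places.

Mean x̄ = (10.6 − 12.6 + 5.0 − 3.9 + 9.5 − 11.8 + 12.7 − 3.1 + 12.2 − 14.8)/10 = 0.3800
Numerator Σ_{t=1}^{9}(x_t−x̄)(x_{t+1}−x̄) = -776.0044
Denominator Σ(x_t−x̄)² = 1078.1560
r_1 = -776.0044 / 1078.1560 = -0.720

-0.720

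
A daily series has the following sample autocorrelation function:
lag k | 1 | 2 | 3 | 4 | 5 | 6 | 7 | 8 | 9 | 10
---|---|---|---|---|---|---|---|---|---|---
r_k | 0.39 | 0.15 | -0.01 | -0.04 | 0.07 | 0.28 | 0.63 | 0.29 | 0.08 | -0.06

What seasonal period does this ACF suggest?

The largest autocorrelation is r_7 = 0.63; the remaining lags stay at or below 0.39. The elevated value at lag 1 (0.39), dropping to 0.15 at lag 2, reflects decaying short-term dependence rather than seasonality.
The dominant spike at lag 7 indicates a seasonal period of 7.

7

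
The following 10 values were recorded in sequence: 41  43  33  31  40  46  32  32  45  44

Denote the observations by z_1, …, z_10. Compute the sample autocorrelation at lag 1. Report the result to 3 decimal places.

0.048

Mean z̄ = (41 + 43 + 33 + 31 + 40 + 46 + 32 + 32 + 45 + 44)/10 = 38.7000
Numerator Σ_{t=1}^{9}(z_t−z̄)(z_{t+1}−z̄) = 15.9100
Denominator Σ(z_t−z̄)² = 328.1000
r_1 = 15.9100 / 328.1000 = 0.048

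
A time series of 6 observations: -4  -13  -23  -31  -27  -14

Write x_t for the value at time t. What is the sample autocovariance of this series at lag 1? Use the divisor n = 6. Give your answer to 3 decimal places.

Mean x̄ = (-4 − 13 − 23 − 31 − 27 − 14)/6 = -18.6667
Σ_{t=1}^{5}(x_t−x̄)(x_{t+1}−x̄) = 175.8889
γ_1 = 175.8889 / 6 = 29.315

29.315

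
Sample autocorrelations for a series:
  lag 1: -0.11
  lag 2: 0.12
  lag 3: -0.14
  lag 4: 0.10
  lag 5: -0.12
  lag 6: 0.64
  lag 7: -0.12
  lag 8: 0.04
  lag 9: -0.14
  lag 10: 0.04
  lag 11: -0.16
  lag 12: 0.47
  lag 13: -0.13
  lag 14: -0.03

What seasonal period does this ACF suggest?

The largest autocorrelation is r_6 = 0.64, with a weaker echo at lag 12 (0.47); the remaining lags stay at or below 0.12.
The dominant spike at lag 6 indicates a seasonal period of 6.

6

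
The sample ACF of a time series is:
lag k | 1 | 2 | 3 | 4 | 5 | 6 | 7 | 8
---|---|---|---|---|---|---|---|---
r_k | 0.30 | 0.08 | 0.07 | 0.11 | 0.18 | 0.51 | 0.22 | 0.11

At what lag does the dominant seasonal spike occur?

6

The largest autocorrelation is r_6 = 0.51; the remaining lags stay at or below 0.30. The elevated value at lag 1 (0.30), dropping to 0.08 at lag 2, reflects decaying short-term dependence rather than seasonality.
The dominant spike at lag 6 indicates a seasonal period of 6.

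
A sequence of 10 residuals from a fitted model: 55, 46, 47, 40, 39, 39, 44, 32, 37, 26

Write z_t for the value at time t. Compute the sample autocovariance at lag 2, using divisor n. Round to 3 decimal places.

20.100

Mean z̄ = (55 + 46 + 47 + 40 + 39 + 39 + 44 + 32 + 37 + 26)/10 = 40.5000
Σ_{t=1}^{8}(z_t−z̄)(z_{t+2}−z̄) = 201.0000
γ_2 = 201.0000 / 10 = 20.100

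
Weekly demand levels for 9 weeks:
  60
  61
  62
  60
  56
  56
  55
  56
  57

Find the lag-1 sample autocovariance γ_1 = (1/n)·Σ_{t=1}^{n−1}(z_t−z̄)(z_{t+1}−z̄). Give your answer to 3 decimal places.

Mean z̄ = (60 + 61 + 62 + 60 + 56 + 56 + 55 + 56 + 57)/9 = 58.1111
Σ_{t=1}^{8}(z_t−z̄)(z_{t+1}−z̄) = 39.9877
γ_1 = 39.9877 / 9 = 4.443

4.443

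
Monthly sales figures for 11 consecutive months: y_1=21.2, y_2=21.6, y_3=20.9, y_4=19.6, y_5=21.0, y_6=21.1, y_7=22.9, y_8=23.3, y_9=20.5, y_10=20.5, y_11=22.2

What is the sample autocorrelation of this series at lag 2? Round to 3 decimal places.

-0.378

Mean ȳ = (21.2 + 21.6 + 20.9 + 19.6 + 21.0 + 21.1 + 22.9 + 23.3 + 20.5 + 20.5 + 22.2)/11 = 21.3455
Numerator Σ_{t=1}^{9}(y_t−ȳ)(y_{t+2}−ȳ) = -4.5032
Denominator Σ(y_t−ȳ)² = 11.9073
r_2 = -4.5032 / 11.9073 = -0.378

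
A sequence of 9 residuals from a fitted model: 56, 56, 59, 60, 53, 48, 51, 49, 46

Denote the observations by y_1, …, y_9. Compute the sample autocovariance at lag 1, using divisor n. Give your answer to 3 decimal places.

12.715

Mean ȳ = (56 + 56 + 59 + 60 + 53 + 48 + 51 + 49 + 46)/9 = 53.1111
Σ_{t=1}^{8}(y_t−ȳ)(y_{t+1}−ȳ) = 114.4321
γ_1 = 114.4321 / 9 = 12.715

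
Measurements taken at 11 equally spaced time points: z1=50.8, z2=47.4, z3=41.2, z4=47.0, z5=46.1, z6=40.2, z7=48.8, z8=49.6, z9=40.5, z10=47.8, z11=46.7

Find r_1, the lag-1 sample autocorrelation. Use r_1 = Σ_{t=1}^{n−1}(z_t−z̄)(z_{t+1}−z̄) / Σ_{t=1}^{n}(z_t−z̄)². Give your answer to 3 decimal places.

-0.290

Mean z̄ = (50.8 + 47.4 + 41.2 + 47.0 + 46.1 + 40.2 + 48.8 + 49.6 + 40.5 + 47.8 + 46.7)/11 = 46.0091
Numerator Σ_{t=1}^{10}(z_t−z̄)(z_{t+1}−z̄) = -39.8310
Denominator Σ(z_t−z̄)² = 137.4691
r_1 = -39.8310 / 137.4691 = -0.290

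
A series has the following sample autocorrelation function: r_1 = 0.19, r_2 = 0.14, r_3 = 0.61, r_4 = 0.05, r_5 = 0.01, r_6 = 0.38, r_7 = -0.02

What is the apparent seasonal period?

3

The largest autocorrelation is r_3 = 0.61, with a weaker echo at lag 6 (0.38); the remaining lags stay at or below 0.19.
The dominant spike at lag 3 indicates a seasonal period of 3.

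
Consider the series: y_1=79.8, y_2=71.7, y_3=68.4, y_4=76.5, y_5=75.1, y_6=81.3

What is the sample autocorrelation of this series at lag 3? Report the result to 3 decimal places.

-0.299

Mean ȳ = (79.8 + 71.7 + 68.4 + 76.5 + 75.1 + 81.3)/6 = 75.4667
Deviations from mean: 4.3333, -3.7667, -7.0667, 1.0333, -0.3667, 5.8333
Σ(y_t−ȳ)(y_{t+3}−ȳ) = (4.4778) + (1.3811) + (-41.2222) = -35.3633
Denominator Σ(y_t−ȳ)² = 118.1333
r_3 = -35.3633 / 118.1333 = -0.299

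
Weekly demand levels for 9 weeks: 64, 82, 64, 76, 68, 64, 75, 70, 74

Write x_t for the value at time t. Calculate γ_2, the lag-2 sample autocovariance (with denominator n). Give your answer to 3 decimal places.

10.569

Mean x̄ = (64 + 82 + 64 + 76 + 68 + 64 + 75 + 70 + 74)/9 = 70.7778
Σ_{t=1}^{7}(x_t−x̄)(x_{t+2}−x̄) = 95.1235
γ_2 = 95.1235 / 9 = 10.569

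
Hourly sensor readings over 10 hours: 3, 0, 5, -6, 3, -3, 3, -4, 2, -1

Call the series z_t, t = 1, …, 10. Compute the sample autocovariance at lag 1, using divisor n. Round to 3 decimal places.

-8.804

Mean z̄ = (3 + 0 + 5 − 6 + 3 − 3 + 3 − 4 + 2 − 1)/10 = 0.2000
Σ_{t=1}^{9}(z_t−z̄)(z_{t+1}−z̄) = -88.0400
γ_1 = -88.0400 / 10 = -8.804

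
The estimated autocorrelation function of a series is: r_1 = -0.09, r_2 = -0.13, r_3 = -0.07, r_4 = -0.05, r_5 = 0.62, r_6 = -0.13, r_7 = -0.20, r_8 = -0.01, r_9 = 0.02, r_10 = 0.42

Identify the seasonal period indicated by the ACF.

The largest autocorrelation is r_5 = 0.62, with a weaker echo at lag 10 (0.42); the remaining lags stay at or below 0.02.
The dominant spike at lag 5 indicates a seasonal period of 5.

5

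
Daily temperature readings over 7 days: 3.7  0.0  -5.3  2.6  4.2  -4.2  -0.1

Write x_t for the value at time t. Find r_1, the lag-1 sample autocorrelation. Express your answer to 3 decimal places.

-0.236

Mean x̄ = (3.7 + 0.0 − 5.3 + 2.6 + 4.2 − 4.2 − 0.1)/7 = 0.1286
Deviations from mean: 3.5714, -0.1286, -5.4286, 2.4714, 4.0714, -4.3286, -0.2286
Numerator Σ_{t=1}^{6}(x_t−x̄)(x_{t+1}−x̄) = -19.7494
Denominator Σ(x_t−x̄)² = 83.7143
r_1 = -19.7494 / 83.7143 = -0.236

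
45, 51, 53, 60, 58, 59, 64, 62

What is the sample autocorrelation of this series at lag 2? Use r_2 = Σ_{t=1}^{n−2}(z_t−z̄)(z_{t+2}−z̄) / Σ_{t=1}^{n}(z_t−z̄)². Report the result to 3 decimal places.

0.176

Mean z̄ = (45 + 51 + 53 + 60 + 58 + 59 + 64 + 62)/8 = 56.5000
Deviations from mean: -11.5000, -5.5000, -3.5000, 3.5000, 1.5000, 2.5000, 7.5000, 5.5000
Σ(z_t−z̄)(z_{t+2}−z̄) = (40.2500) + (-19.2500) + (-5.2500) + (8.7500) + (11.2500) + (13.7500) = 49.5000
Denominator Σ(z_t−z̄)² = 282.0000
r_2 = 49.5000 / 282.0000 = 0.176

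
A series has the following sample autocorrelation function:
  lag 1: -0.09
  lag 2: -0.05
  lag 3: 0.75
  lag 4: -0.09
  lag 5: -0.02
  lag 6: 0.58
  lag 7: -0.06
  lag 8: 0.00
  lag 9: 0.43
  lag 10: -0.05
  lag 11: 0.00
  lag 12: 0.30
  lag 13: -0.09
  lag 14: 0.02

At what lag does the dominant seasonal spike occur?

The largest autocorrelation is r_3 = 0.75, with weaker echoes at lags 6 (0.58), 9 (0.43) and 12 (0.30); the remaining lags stay at or below 0.02.
The dominant spike at lag 3 indicates a seasonal period of 3.

3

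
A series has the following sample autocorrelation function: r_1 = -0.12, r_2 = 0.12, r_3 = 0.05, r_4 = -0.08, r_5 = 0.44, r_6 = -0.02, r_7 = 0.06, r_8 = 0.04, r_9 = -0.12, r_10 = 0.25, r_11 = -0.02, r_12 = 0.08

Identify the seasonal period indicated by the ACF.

The largest autocorrelation is r_5 = 0.44, with a weaker echo at lag 10 (0.25); the remaining lags stay at or below 0.12.
The dominant spike at lag 5 indicates a seasonal period of 5.

5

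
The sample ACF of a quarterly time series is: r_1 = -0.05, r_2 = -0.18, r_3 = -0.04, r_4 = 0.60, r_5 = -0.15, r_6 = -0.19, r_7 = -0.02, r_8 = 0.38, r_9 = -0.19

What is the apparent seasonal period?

The largest autocorrelation is r_4 = 0.60, with a weaker echo at lag 8 (0.38); the remaining lags stay at or below -0.02.
The dominant spike at lag 4 indicates a seasonal period of 4.

4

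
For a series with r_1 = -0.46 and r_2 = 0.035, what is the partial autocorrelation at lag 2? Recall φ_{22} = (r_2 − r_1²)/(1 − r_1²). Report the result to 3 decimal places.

-0.224

φ_{22} = (r_2 − r_1²) / (1 − r_1²)
r_1² = (-0.46)² = 0.2116
Numerator = 0.035 − 0.2116 = -0.1766; denominator = 1 − 0.2116 = 0.7884
φ_{22} = -0.1766 / 0.7884 = -0.224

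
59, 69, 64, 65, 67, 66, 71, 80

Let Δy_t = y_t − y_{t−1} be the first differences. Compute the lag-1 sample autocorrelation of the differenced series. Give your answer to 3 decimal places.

First differences Δy: 10, -5, 1, 2, -1, 5, 9
Mean of differences = 3.0000
Numerator Σ(Δy_t−Δȳ)(Δy_{t+1}−Δȳ) = -30.0000
Denominator Σ(Δy_t−Δȳ)² = 174.0000
r_1(Δy) = -30.0000 / 174.0000 = -0.172

-0.172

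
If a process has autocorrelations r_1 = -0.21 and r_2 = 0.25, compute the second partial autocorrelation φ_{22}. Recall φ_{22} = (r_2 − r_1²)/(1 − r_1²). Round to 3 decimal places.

0.215

φ_{22} = (r_2 − r_1²) / (1 − r_1²)
r_1² = (-0.21)² = 0.0441
Numerator = 0.25 − 0.0441 = 0.2059; denominator = 1 − 0.0441 = 0.9559
φ_{22} = 0.2059 / 0.9559 = 0.215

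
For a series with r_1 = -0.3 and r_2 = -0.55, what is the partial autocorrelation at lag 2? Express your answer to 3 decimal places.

-0.703

φ_{22} = (r_2 − r_1²) / (1 − r_1²)
r_1² = (-0.3)² = 0.09
Numerator = -0.55 − 0.0900 = -0.6400; denominator = 1 − 0.0900 = 0.9100
φ_{22} = -0.6400 / 0.9100 = -0.703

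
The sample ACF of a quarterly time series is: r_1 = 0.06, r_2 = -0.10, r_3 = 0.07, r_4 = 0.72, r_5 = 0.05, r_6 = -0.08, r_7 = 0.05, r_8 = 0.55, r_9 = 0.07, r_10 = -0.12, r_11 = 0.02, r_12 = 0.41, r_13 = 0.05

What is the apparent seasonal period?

4

The largest autocorrelation is r_4 = 0.72, with weaker echoes at lags 8 (0.55) and 12 (0.41); the remaining lags stay at or below 0.07.
The dominant spike at lag 4 indicates a seasonal period of 4.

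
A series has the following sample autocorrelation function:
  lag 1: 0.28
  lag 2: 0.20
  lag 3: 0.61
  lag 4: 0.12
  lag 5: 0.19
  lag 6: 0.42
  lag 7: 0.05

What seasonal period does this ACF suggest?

The largest autocorrelation is r_3 = 0.61, with a weaker echo at lag 6 (0.42); the remaining lags stay at or below 0.28. The elevated value at lag 1 (0.28), dropping to 0.20 at lag 2, reflects decaying short-term dependence rather than seasonality.
The dominant spike at lag 3 indicates a seasonal period of 3.

3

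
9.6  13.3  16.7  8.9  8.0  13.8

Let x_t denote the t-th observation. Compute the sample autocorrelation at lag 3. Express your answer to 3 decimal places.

0.181

Mean x̄ = (9.6 + 13.3 + 16.7 + 8.9 + 8.0 + 13.8)/6 = 11.7167
Σ(x_t−x̄)(x_{t+3}−x̄) = (5.9619) + (-5.8847) + (10.3819) = 10.4592
Denominator Σ(x_t−x̄)² = 57.9083
r_3 = 10.4592 / 57.9083 = 0.181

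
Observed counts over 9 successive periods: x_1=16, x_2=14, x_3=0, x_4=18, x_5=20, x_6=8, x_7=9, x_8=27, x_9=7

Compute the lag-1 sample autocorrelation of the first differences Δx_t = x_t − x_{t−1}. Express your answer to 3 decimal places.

-0.398

First differences Δx: -2, -14, 18, 2, -12, 1, 18, -20
Mean of differences = -1.1250
Numerator Σ(Δx_t−Δx̄)(Δx_{t+1}−Δx̄) = -552.6406
Denominator Σ(Δx_t−Δx̄)² = 1386.8750
r_1(Δx) = -552.6406 / 1386.8750 = -0.398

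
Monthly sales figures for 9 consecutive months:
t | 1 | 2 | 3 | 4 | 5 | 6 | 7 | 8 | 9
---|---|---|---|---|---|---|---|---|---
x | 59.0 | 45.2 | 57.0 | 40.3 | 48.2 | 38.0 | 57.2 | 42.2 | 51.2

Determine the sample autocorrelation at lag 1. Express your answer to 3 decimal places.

-0.583

Mean x̄ = (59.0 + 45.2 + 57.0 + 40.3 + 48.2 + 38.0 + 57.2 + 42.2 + 51.2)/9 = 48.7000
Numerator Σ_{t=1}^{8}(x_t−x̄)(x_{t+1}−x̄) = -287.7200
Denominator Σ(x_t−x̄)² = 493.2800
r_1 = -287.7200 / 493.2800 = -0.583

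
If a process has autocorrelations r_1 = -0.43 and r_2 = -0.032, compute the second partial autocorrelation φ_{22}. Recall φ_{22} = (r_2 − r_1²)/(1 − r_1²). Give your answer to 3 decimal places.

φ_{22} = (r_2 − r_1²) / (1 − r_1²)
r_1² = (-0.43)² = 0.1849
Numerator = -0.032 − 0.1849 = -0.2169; denominator = 1 − 0.1849 = 0.8151
φ_{22} = -0.2169 / 0.8151 = -0.266

-0.266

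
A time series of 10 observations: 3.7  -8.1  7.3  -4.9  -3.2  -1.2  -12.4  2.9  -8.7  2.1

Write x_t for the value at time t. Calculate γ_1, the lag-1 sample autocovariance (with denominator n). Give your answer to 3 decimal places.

Mean x̄ = (3.7 − 8.1 + 7.3 − 4.9 − 3.2 − 1.2 − 12.4 + 2.9 − 8.7 + 2.1)/10 = -2.2500
Σ_{t=1}^{9}(x_t−x̄)(x_{t+1}−x̄) = -238.6675
γ_1 = -238.6675 / 10 = -23.867

-23.867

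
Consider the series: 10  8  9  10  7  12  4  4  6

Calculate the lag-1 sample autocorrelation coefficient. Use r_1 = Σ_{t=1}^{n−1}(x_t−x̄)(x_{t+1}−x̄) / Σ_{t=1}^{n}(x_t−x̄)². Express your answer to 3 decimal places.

0.057

Mean x̄ = (10 + 8 + 9 + 10 + 7 + 12 + 4 + 4 + 6)/9 = 7.7778
Numerator Σ_{t=1}^{8}(x_t−x̄)(x_{t+1}−x̄) = 3.5062
Denominator Σ(x_t−x̄)² = 61.5556
r_1 = 3.5062 / 61.5556 = 0.057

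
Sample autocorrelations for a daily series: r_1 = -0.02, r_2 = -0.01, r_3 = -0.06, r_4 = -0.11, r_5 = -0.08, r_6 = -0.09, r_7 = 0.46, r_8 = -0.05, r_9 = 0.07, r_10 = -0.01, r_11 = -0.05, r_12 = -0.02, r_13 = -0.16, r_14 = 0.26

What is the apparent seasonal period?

7

The largest autocorrelation is r_7 = 0.46, with a weaker echo at lag 14 (0.26); the remaining lags stay at or below 0.07.
The dominant spike at lag 7 indicates a seasonal period of 7.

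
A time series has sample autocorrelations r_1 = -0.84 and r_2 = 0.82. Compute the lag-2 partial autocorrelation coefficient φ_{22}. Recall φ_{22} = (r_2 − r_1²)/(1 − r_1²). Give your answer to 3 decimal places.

φ_{22} = (r_2 − r_1²) / (1 − r_1²)
r_1² = (-0.84)² = 0.7056
Numerator = 0.82 − 0.7056 = 0.1144; denominator = 1 − 0.7056 = 0.2944
φ_{22} = 0.1144 / 0.2944 = 0.389

0.389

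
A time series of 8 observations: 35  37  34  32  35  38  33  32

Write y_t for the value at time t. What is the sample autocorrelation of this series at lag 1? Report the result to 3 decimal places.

0.007

Mean ȳ = (35 + 37 + 34 + 32 + 35 + 38 + 33 + 32)/8 = 34.5000
Deviations from mean: 0.5000, 2.5000, -0.5000, -2.5000, 0.5000, 3.5000, -1.5000, -2.5000
Σ(y_t−ȳ)(y_{t+1}−ȳ) = (1.2500) + (-1.2500) + (1.2500) + (-1.2500) + (1.7500) + (-5.2500) + (3.7500) = 0.2500
Denominator Σ(y_t−ȳ)² = 34.0000
r_1 = 0.2500 / 34.0000 = 0.007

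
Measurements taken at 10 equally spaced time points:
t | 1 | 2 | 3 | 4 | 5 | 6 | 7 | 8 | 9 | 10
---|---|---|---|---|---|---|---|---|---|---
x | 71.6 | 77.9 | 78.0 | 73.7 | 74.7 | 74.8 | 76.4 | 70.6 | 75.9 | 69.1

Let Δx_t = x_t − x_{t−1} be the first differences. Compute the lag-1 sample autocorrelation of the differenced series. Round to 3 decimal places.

First differences Δx: 6.3, 0.1, -4.3, 1.0, 0.1, 1.6, -5.8, 5.3, -6.8
Mean of differences = -0.2778
Numerator Σ(Δx_t−Δx̄)(Δx_{t+1}−Δx̄) = -80.5327
Denominator Σ(Δx_t−Δx̄)² = 169.0356
r_1(Δx) = -80.5327 / 169.0356 = -0.476

-0.476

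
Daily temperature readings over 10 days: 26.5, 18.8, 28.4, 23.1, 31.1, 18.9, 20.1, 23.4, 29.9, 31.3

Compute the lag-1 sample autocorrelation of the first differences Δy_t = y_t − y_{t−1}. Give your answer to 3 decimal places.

-0.563

First differences Δy: -7.7, 9.6, -5.3, 8.0, -12.2, 1.2, 3.3, 6.5, 1.4
Mean of differences = 0.5333
Numerator Σ(Δy_t−Δȳ)(Δy_{t+1}−Δȳ) = -251.1344
Denominator Σ(Δy_t−Δȳ)² = 446.3600
r_1(Δy) = -251.1344 / 446.3600 = -0.563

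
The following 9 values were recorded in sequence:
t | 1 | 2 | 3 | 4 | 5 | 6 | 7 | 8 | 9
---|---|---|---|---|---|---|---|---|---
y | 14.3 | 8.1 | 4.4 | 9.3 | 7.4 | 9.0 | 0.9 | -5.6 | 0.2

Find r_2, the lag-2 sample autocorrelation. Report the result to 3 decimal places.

Mean ȳ = (14.3 + 8.1 + 4.4 + 9.3 + 7.4 + 9.0 + 0.9 − 5.6 + 0.2)/9 = 5.3333
Numerator Σ_{t=1}^{7}(y_t−ȳ)(y_{t+2}−ȳ) = -11.2722
Denominator Σ(y_t−ȳ)² = 287.9200
r_2 = -11.2722 / 287.9200 = -0.039

-0.039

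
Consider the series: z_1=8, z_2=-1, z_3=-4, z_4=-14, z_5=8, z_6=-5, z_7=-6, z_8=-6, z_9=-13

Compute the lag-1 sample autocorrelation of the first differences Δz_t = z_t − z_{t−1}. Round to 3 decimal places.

First differences Δz: -9, -3, -10, 22, -13, -1, 0, -7
Mean of differences = -2.6250
Numerator Σ(Δz_t−Δz̄)(Δz_{t+1}−Δz̄) = -456.0156
Denominator Σ(Δz_t−Δz̄)² = 837.8750
r_1(Δz) = -456.0156 / 837.8750 = -0.544

-0.544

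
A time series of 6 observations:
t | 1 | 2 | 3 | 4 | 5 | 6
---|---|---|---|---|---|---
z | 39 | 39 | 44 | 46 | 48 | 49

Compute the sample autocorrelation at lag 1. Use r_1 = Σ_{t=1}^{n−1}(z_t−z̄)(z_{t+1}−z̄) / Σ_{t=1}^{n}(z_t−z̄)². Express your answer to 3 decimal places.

0.557

Mean z̄ = (39 + 39 + 44 + 46 + 48 + 49)/6 = 44.1667
Deviations from mean: -5.1667, -5.1667, -0.1667, 1.8333, 3.8333, 4.8333
Numerator Σ_{t=1}^{5}(z_t−z̄)(z_{t+1}−z̄) = 52.8056
Denominator Σ(z_t−z̄)² = 94.8333
r_1 = 52.8056 / 94.8333 = 0.557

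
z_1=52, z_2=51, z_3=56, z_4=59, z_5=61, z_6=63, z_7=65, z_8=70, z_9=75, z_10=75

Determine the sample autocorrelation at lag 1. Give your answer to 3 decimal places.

Mean z̄ = (52 + 51 + 56 + 59 + 61 + 63 + 65 + 70 + 75 + 75)/10 = 62.7000
Numerator Σ_{t=1}^{9}(z_t−z̄)(z_{t+1}−z̄) = 492.7100
Denominator Σ(z_t−z̄)² = 674.1000
r_1 = 492.7100 / 674.1000 = 0.731

0.731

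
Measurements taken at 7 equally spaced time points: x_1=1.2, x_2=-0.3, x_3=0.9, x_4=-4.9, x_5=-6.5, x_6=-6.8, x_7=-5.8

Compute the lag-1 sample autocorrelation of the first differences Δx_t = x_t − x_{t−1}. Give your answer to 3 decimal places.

First differences Δx: -1.5, 1.2, -5.8, -1.6, -0.3, 1.0
Mean of differences = -1.1667
Numerator Σ(Δx_t−Δx̄)(Δx_{t+1}−Δx̄) = -8.2444
Denominator Σ(Δx_t−Δx̄)² = 32.8133
r_1(Δx) = -8.2444 / 32.8133 = -0.251

-0.251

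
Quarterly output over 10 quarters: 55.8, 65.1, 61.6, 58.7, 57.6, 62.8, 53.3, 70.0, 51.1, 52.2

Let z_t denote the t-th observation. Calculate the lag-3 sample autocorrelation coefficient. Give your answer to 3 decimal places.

Mean z̄ = (55.8 + 65.1 + 61.6 + 58.7 + 57.6 + 62.8 + 53.3 + 70.0 + 51.1 + 52.2)/10 = 58.8200
Numerator Σ_{t=1}^{7}(z_t−z̄)(z_{t+3}−z̄) = -3.3952
Denominator Σ(z_t−z̄)² = 332.5160
r_3 = -3.3952 / 332.5160 = -0.010

-0.010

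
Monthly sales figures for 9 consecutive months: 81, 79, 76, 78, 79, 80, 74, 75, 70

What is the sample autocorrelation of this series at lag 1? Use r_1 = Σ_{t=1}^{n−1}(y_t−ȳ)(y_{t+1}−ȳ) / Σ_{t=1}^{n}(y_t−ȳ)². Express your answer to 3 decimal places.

0.250

Mean ȳ = (81 + 79 + 76 + 78 + 79 + 80 + 74 + 75 + 70)/9 = 76.8889
Numerator Σ_{t=1}^{8}(y_t−ȳ)(y_{t+1}−ȳ) = 24.2099
Denominator Σ(y_t−ȳ)² = 96.8889
r_1 = 24.2099 / 96.8889 = 0.250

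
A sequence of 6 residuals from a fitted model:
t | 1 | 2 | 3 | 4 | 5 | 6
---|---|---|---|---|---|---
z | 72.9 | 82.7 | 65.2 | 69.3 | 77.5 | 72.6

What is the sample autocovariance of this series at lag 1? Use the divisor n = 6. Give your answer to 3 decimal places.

Mean z̄ = (72.9 + 82.7 + 65.2 + 69.3 + 77.5 + 72.6)/6 = 73.3667
Σ_{t=1}^{5}(z_t−z̄)(z_{t+1}−z̄) = -67.3444
γ_1 = -67.3444 / 6 = -11.224

-11.224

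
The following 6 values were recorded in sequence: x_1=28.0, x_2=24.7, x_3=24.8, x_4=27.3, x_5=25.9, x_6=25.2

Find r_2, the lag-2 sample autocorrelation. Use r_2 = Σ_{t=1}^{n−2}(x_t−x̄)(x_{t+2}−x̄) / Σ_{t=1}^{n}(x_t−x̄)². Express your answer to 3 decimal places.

-0.529

Mean x̄ = (28.0 + 24.7 + 24.8 + 27.3 + 25.9 + 25.2)/6 = 25.9833
Σ(x_t−x̄)(x_{t+2}−x̄) = (-2.3864) + (-1.6897) + (0.0986) + (-1.0314) = -5.0089
Denominator Σ(x_t−x̄)² = 9.4683
r_2 = -5.0089 / 9.4683 = -0.529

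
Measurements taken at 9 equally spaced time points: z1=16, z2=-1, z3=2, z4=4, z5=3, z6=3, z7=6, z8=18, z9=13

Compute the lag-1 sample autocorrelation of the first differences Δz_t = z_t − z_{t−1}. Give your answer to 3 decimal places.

First differences Δz: -17, 3, 2, -1, 0, 3, 12, -5
Mean of differences = -0.3750
Numerator Σ(Δz_t−Δz̄)(Δz_{t+1}−Δz̄) = -64.0156
Denominator Σ(Δz_t−Δz̄)² = 479.8750
r_1(Δz) = -64.0156 / 479.8750 = -0.133

-0.133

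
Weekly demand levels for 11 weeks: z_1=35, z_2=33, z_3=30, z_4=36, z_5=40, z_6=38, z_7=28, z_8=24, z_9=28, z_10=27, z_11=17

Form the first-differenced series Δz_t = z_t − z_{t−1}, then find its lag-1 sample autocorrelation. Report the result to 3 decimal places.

0.148

First differences Δz: -2, -3, 6, 4, -2, -10, -4, 4, -1, -10
Mean of differences = -1.8000
Numerator Σ(Δz_t−Δz̄)(Δz_{t+1}−Δz̄) = 39.9600
Denominator Σ(Δz_t−Δz̄)² = 269.6000
r_1(Δz) = 39.9600 / 269.6000 = 0.148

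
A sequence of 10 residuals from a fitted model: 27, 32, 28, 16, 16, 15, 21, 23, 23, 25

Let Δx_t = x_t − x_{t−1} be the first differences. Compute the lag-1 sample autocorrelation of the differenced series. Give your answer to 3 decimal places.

0.139

First differences Δx: 5, -4, -12, 0, -1, 6, 2, 0, 2
Mean of differences = -0.2222
Numerator Σ(Δx_t−Δx̄)(Δx_{t+1}−Δx̄) = 31.9506
Denominator Σ(Δx_t−Δx̄)² = 229.5556
r_1(Δx) = 31.9506 / 229.5556 = 0.139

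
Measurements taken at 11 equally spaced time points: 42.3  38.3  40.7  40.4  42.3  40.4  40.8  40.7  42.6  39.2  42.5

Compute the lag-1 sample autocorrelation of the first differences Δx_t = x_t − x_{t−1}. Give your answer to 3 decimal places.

First differences Δx: -4.0, 2.4, -0.3, 1.9, -1.9, 0.4, -0.1, 1.9, -3.4, 3.3
Mean of differences = 0.0200
Numerator Σ(Δx_t−Δx̄)(Δx_{t+1}−Δx̄) = -33.1884
Denominator Σ(Δx_t−Δx̄)² = 55.2960
r_1(Δx) = -33.1884 / 55.2960 = -0.600

-0.600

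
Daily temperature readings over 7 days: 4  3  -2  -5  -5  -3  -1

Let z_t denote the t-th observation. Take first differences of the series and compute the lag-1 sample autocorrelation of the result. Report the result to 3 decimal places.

0.471

First differences Δz: -1, -5, -3, 0, 2, 2
Mean of differences = -0.8333
Numerator Σ(Δz_t−Δz̄)(Δz_{t+1}−Δz̄) = 18.3056
Denominator Σ(Δz_t−Δz̄)² = 38.8333
r_1(Δz) = 18.3056 / 38.8333 = 0.471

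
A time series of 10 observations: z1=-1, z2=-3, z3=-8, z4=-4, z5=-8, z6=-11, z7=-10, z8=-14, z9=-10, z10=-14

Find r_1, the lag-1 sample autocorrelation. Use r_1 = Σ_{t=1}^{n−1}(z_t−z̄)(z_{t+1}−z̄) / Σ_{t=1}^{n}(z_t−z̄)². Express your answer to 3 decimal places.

Mean z̄ = (-1 − 3 − 8 − 4 − 8 − 11 − 10 − 14 − 10 − 14)/10 = -8.3000
Numerator Σ_{t=1}^{9}(z_t−z̄)(z_{t+1}−z̄) = 75.7100
Denominator Σ(z_t−z̄)² = 178.1000
r_1 = 75.7100 / 178.1000 = 0.425

0.425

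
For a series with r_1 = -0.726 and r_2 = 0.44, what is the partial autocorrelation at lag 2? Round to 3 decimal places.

φ_{22} = (r_2 − r_1²) / (1 − r_1²)
r_1² = (-0.726)² = 0.527076
Numerator = 0.44 − 0.5271 = -0.0871; denominator = 1 − 0.5271 = 0.4729
φ_{22} = -0.0871 / 0.4729 = -0.184

-0.184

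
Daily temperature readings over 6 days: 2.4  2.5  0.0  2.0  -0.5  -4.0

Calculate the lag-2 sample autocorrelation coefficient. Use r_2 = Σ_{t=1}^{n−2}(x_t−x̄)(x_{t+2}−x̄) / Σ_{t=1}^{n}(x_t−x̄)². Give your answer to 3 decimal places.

-0.132

Mean x̄ = (2.4 + 2.5 + 0.0 + 2.0 − 0.5 − 4.0)/6 = 0.4000
Σ(x_t−x̄)(x_{t+2}−x̄) = (-0.8000) + (3.3600) + (0.3600) + (-7.0400) = -4.1200
Denominator Σ(x_t−x̄)² = 31.3000
r_2 = -4.1200 / 31.3000 = -0.132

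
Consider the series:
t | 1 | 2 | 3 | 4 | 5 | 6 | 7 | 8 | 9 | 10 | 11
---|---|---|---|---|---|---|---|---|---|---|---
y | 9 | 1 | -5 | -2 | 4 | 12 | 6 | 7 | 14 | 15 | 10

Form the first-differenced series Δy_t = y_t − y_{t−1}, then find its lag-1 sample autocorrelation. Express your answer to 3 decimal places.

0.155

First differences Δy: -8, -6, 3, 6, 8, -6, 1, 7, 1, -5
Mean of differences = 0.1000
Numerator Σ(Δy_t−Δȳ)(Δy_{t+1}−Δȳ) = 49.5900
Denominator Σ(Δy_t−Δȳ)² = 320.9000
r_1(Δy) = 49.5900 / 320.9000 = 0.155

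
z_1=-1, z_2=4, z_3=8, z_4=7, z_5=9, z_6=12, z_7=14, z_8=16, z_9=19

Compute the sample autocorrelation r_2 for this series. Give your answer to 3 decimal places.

0.260

Mean z̄ = (-1 + 4 + 8 + 7 + 9 + 12 + 14 + 16 + 19)/9 = 9.7778
Numerator Σ_{t=1}^{7}(z_t−z̄)(z_{t+2}−z̄) = 79.9012
Denominator Σ(z_t−z̄)² = 307.5556
r_2 = 79.9012 / 307.5556 = 0.260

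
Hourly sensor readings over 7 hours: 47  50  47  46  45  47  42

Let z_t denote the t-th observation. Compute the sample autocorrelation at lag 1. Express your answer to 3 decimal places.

0.042

Mean z̄ = (47 + 50 + 47 + 46 + 45 + 47 + 42)/7 = 46.2857
Numerator Σ_{t=1}^{6}(z_t−z̄)(z_{t+1}−z̄) = 1.4898
Denominator Σ(z_t−z̄)² = 35.4286
r_1 = 1.4898 / 35.4286 = 0.042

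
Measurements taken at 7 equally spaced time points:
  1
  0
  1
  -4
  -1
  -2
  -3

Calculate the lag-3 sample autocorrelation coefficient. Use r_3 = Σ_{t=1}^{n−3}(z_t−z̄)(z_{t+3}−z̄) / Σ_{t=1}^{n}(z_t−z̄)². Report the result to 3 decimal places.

-0.109

Mean z̄ = (1 + 0 + 1 − 4 − 1 − 2 − 3)/7 = -1.1429
Deviations from mean: 2.1429, 1.1429, 2.1429, -2.8571, 0.1429, -0.8571, -1.8571
Σ(z_t−z̄)(z_{t+3}−z̄) = (-6.1224) + (0.1633) + (-1.8367) + (5.3061) = -2.4898
Denominator Σ(z_t−z̄)² = 22.8571
r_3 = -2.4898 / 22.8571 = -0.109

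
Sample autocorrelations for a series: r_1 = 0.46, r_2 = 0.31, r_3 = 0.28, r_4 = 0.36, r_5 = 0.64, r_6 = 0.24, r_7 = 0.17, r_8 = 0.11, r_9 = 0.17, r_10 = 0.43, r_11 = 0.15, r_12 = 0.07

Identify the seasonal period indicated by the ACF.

5

The largest autocorrelation is r_5 = 0.64; the remaining lags stay at or below 0.46. The elevated value at lag 1 (0.46), dropping to 0.31 at lag 2, reflects decaying short-term dependence rather than seasonality.
The dominant spike at lag 5 indicates a seasonal period of 5.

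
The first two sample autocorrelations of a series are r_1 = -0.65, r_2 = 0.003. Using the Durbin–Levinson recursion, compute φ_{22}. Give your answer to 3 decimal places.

-0.726

φ_{22} = (r_2 − r_1²) / (1 − r_1²)
r_1² = (-0.65)² = 0.4225
Numerator = 0.003 − 0.4225 = -0.4195; denominator = 1 − 0.4225 = 0.5775
φ_{22} = -0.4195 / 0.5775 = -0.726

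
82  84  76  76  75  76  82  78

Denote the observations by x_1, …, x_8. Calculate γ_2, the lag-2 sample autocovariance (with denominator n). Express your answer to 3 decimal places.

-2.145

Mean x̄ = (82 + 84 + 76 + 76 + 75 + 76 + 82 + 78)/8 = 78.6250
Σ_{t=1}^{6}(x_t−x̄)(x_{t+2}−x̄) = -17.1563
γ_2 = -17.1563 / 8 = -2.145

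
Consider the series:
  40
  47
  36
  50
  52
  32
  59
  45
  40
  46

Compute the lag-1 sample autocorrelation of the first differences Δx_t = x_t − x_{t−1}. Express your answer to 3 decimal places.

-0.637

First differences Δx: 7, -11, 14, 2, -20, 27, -14, -5, 6
Mean of differences = 0.6667
Numerator Σ(Δx_t−Δx̄)(Δx_{t+1}−Δx̄) = -1116.7778
Denominator Σ(Δx_t−Δx̄)² = 1752.0000
r_1(Δx) = -1116.7778 / 1752.0000 = -0.637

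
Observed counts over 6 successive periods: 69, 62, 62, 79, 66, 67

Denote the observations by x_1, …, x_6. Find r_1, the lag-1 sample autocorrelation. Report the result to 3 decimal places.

Mean x̄ = (69 + 62 + 62 + 79 + 66 + 67)/6 = 67.5000
Deviations from mean: 1.5000, -5.5000, -5.5000, 11.5000, -1.5000, -0.5000
Σ(x_t−x̄)(x_{t+1}−x̄) = (-8.2500) + (30.2500) + (-63.2500) + (-17.2500) + (0.7500) = -57.7500
Denominator Σ(x_t−x̄)² = 197.5000
r_1 = -57.7500 / 197.5000 = -0.292

-0.292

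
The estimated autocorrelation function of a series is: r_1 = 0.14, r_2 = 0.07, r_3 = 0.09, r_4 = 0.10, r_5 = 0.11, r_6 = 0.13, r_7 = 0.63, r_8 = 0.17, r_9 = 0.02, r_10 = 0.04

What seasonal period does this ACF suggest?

The largest autocorrelation is r_7 = 0.63; the remaining lags stay at or below 0.17.
The dominant spike at lag 7 indicates a seasonal period of 7.

7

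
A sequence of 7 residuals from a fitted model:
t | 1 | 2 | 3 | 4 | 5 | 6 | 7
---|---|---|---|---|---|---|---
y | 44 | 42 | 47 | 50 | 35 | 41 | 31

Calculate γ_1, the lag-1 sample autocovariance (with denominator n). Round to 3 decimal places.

0.647

Mean ȳ = (44 + 42 + 47 + 50 + 35 + 41 + 31)/7 = 41.4286
Σ_{t=1}^{6}(y_t−ȳ)(y_{t+1}−ȳ) = 4.5306
γ_1 = 4.5306 / 7 = 0.647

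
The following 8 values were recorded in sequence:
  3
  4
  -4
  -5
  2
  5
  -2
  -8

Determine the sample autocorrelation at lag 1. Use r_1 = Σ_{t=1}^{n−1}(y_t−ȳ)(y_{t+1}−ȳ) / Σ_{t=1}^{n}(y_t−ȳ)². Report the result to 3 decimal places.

Mean ȳ = (3 + 4 − 4 − 5 + 2 + 5 − 2 − 8)/8 = -0.6250
Σ(y_t−ȳ)(y_{t+1}−ȳ) = (16.7656) + (-15.6094) + (14.7656) + (-11.4844) + (14.7656) + (-7.7344) + (10.1406) = 21.6094
Denominator Σ(y_t−ȳ)² = 159.8750
r_1 = 21.6094 / 159.8750 = 0.135

0.135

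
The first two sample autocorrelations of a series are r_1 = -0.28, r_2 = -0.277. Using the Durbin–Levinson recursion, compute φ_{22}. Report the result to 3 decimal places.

φ_{22} = (r_2 − r_1²) / (1 − r_1²)
r_1² = (-0.28)² = 0.0784
Numerator = -0.277 − 0.0784 = -0.3554; denominator = 1 − 0.0784 = 0.9216
φ_{22} = -0.3554 / 0.9216 = -0.386

-0.386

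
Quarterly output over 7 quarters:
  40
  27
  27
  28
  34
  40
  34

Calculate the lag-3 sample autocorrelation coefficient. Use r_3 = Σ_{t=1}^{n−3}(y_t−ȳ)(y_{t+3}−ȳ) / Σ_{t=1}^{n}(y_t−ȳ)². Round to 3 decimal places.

Mean ȳ = (40 + 27 + 27 + 28 + 34 + 40 + 34)/7 = 32.8571
Deviations from mean: 7.1429, -5.8571, -5.8571, -4.8571, 1.1429, 7.1429, 1.1429
Numerator Σ_{t=1}^{4}(y_t−ȳ)(y_{t+3}−ȳ) = -88.7755
Denominator Σ(y_t−ȳ)² = 196.8571
r_3 = -88.7755 / 196.8571 = -0.451

-0.451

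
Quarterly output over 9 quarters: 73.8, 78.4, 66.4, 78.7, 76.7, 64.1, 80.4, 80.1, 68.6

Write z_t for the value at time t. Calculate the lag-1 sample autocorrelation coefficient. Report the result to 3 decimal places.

Mean z̄ = (73.8 + 78.4 + 66.4 + 78.7 + 76.7 + 64.1 + 80.4 + 80.1 + 68.6)/9 = 74.1333
Numerator Σ_{t=1}^{8}(z_t−z̄)(z_{t+1}−z̄) = -142.2644
Denominator Σ(z_t−z̄)² = 311.7200
r_1 = -142.2644 / 311.7200 = -0.456

-0.456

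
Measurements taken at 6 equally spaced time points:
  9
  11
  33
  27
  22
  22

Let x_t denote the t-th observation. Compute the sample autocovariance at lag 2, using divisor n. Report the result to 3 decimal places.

-30.037

Mean x̄ = (9 + 11 + 33 + 27 + 22 + 22)/6 = 20.6667
Σ_{t=1}^{4}(x_t−x̄)(x_{t+2}−x̄) = -180.2222
γ_2 = -180.2222 / 6 = -30.037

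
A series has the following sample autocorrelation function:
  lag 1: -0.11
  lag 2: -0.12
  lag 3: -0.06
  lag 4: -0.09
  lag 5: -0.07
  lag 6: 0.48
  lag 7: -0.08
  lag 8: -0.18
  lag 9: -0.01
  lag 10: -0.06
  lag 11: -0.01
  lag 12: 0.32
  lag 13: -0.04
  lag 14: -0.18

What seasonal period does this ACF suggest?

The largest autocorrelation is r_6 = 0.48, with a weaker echo at lag 12 (0.32); the remaining lags stay at or below -0.01.
The dominant spike at lag 6 indicates a seasonal period of 6.

6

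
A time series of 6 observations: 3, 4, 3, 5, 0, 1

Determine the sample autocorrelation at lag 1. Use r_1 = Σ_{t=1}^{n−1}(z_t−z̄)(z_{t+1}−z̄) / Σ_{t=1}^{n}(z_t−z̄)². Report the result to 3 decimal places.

Mean z̄ = (3 + 4 + 3 + 5 + 0 + 1)/6 = 2.6667
Σ(z_t−z̄)(z_{t+1}−z̄) = (0.4444) + (0.4444) + (0.7778) + (-6.2222) + (4.4444) = -0.1111
Denominator Σ(z_t−z̄)² = 17.3333
r_1 = -0.1111 / 17.3333 = -0.006

-0.006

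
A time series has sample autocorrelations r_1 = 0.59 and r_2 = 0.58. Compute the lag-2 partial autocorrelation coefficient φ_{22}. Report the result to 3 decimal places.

φ_{22} = (r_2 − r_1²) / (1 − r_1²)
r_1² = (0.59)² = 0.3481
Numerator = 0.58 − 0.3481 = 0.2319; denominator = 1 − 0.3481 = 0.6519
φ_{22} = 0.2319 / 0.6519 = 0.356

0.356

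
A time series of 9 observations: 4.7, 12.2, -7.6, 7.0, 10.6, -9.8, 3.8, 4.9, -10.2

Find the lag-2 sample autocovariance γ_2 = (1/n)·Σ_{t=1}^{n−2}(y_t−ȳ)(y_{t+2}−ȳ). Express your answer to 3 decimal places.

-17.658

Mean ȳ = (4.7 + 12.2 − 7.6 + 7.0 + 10.6 − 9.8 + 3.8 + 4.9 − 10.2)/9 = 1.7333
Σ_{t=1}^{7}(y_t−ȳ)(y_{t+2}−ȳ) = -158.9222
γ_2 = -158.9222 / 9 = -17.658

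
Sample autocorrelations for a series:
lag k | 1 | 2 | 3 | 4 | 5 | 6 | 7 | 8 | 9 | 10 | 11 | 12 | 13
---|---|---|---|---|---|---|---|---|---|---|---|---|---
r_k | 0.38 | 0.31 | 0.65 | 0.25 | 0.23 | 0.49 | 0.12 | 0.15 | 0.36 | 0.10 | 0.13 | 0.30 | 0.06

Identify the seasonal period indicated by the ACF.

3

The largest autocorrelation is r_3 = 0.65, with a weaker echo at lag 6 (0.49); the remaining lags stay at or below 0.38. The elevated value at lag 1 (0.38), dropping to 0.31 at lag 2, reflects decaying short-term dependence rather than seasonality.
The dominant spike at lag 3 indicates a seasonal period of 3.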